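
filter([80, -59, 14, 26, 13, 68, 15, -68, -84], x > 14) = [80, 26, 68, 15]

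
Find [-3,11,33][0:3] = [-3, 11, 33]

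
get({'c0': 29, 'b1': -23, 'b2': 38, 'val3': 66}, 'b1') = -23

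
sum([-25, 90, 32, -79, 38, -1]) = (-25) + 90 + 32 + (-79) + 38 + (-1)
= 55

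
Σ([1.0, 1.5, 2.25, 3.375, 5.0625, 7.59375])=1.0 + 1.5 + 2.25 + 3.375 + 5.0625 + 7.59375
= 20.78125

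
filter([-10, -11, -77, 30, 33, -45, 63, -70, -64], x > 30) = keep x where x > 30: -10✗, -11✗, -77✗, 30✗, 33✓, -45✗, 63✓, -70✗, -64✗
= [33, 63]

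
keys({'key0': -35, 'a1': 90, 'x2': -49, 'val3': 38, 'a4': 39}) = ['key0', 'a1', 'x2', 'val3', 'a4']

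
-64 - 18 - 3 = -85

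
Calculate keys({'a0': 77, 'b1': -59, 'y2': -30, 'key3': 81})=['a0', 'b1', 'y2', 'key3']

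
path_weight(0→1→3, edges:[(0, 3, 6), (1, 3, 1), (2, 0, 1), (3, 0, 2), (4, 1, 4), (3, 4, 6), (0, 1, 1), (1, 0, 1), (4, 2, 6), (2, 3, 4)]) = 2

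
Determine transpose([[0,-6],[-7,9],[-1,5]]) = [[0, -7, -1], [-6, 9, 5]]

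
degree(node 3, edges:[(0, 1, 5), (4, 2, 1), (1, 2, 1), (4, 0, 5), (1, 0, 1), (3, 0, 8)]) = 1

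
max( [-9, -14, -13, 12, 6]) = 12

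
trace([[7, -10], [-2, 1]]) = 8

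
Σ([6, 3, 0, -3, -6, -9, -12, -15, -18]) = -54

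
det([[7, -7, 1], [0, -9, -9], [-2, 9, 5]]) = (1)*(7)*det([[-9, -9], [9, 5]]) + (-1)*(-7)*det([[0, -9], [-2, 5]]) + (1)*(1)*det([[0, -9], [-2, 9]])
= 252 + -126 + -18
= 108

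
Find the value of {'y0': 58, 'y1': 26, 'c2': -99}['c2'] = -99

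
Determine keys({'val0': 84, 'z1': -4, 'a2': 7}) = ['val0', 'z1', 'a2']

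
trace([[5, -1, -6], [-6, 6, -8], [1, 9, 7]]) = diagonal: 5 + 6 + 7
= 18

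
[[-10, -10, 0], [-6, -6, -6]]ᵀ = [[-10, -6], [-10, -6], [0, -6]]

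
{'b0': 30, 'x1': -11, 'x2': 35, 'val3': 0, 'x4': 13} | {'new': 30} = {'b0': 30, 'x1': -11, 'x2': 35, 'val3': 0, 'x4': 13, 'new': 30}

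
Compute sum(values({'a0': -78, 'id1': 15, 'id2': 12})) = -51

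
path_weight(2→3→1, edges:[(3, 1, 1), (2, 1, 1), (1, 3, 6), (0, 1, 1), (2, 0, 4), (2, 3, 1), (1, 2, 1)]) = 2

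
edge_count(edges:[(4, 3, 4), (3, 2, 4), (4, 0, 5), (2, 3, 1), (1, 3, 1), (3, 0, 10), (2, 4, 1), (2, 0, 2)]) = 8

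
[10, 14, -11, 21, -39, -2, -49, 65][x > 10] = keep x where x > 10: 10✗, 14✓, -11✗, 21✓, -39✗, -2✗, -49✗, 65✓
= [14, 21, 65]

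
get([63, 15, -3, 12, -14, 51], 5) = 51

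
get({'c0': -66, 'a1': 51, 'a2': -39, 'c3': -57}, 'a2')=-39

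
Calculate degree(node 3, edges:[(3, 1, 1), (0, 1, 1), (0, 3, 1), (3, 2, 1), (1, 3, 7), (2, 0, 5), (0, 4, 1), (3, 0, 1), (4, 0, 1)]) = incident: (3,1), (0,3), (3,2), (1,3), (3,0)
= 5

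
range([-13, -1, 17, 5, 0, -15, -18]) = 35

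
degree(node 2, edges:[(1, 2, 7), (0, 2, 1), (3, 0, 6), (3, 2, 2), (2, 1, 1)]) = incident: (1,2), (0,2), (3,2), (2,1)
= 4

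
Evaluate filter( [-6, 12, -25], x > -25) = [-6, 12]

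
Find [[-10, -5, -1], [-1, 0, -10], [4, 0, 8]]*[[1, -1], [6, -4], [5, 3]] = C[0][0] = (-10)*(1) + (-5)*(6) + (-1)*(5) = -45
C[0][1] = (-10)*(-1) + (-5)*(-4) + (-1)*(3) = 27
C[1][0] = (-1)*(1) + (0)*(6) + (-10)*(5) = -51
C[1][1] = (-1)*(-1) + (0)*(-4) + (-10)*(3) = -29
C[2][0] = (4)*(1) + (0)*(6) + (8)*(5) = 44
C[2][1] = (4)*(-1) + (0)*(-4) + (8)*(3) = 20
= [[-45, 27], [-51, -29], [44, 20]]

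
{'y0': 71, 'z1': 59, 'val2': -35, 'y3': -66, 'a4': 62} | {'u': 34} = {'y0': 71, 'z1': 59, 'val2': -35, 'y3': -66, 'a4': 62, 'u': 34}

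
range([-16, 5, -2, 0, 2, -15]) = 21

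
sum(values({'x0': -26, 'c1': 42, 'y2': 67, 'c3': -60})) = (-26) + 42 + 67 + (-60)
= 23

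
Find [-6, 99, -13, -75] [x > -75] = keep x where x > -75: -6✓, 99✓, -13✓, -75✗
= [-6, 99, -13]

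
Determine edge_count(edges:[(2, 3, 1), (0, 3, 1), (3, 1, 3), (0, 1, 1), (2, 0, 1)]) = 5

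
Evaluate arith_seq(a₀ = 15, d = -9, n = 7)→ [15, 6, -3, -12, -21, -30, -39]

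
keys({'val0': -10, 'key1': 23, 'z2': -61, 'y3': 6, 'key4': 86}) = ['val0', 'key1', 'z2', 'y3', 'key4']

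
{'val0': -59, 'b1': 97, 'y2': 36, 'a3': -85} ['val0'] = -59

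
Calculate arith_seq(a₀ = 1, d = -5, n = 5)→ [1, -4, -9, -14, -19]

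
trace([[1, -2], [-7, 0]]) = diagonal: 1 + 0
= 1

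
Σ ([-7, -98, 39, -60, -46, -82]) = -254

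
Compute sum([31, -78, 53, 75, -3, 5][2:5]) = slice → [53, 75, -3]
53 + 75 + (-3)
= 125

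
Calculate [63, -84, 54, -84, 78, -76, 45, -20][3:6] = [-84, 78, -76]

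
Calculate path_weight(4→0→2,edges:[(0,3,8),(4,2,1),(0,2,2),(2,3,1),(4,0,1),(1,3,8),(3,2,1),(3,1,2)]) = w(4→0)=1 + w(0→2)=2
= 3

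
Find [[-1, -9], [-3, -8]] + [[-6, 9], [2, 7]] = [[-7, 0], [-1, -1]]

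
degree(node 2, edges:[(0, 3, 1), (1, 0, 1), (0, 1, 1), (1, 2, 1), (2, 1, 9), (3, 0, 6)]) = 2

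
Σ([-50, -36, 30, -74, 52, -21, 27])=-72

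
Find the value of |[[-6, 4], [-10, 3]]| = (-6)*(3) - (4)*(-10)
= 22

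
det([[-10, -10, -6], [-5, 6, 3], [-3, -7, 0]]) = (1)*(-10)*det([[6, 3], [-7, 0]]) + (-1)*(-10)*det([[-5, 3], [-3, 0]]) + (1)*(-6)*det([[-5, 6], [-3, -7]])
= -210 + 90 + -318
= -438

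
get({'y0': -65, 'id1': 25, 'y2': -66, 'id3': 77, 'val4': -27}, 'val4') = -27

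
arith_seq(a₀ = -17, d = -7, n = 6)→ [-17, -24, -31, -38, -45, -52]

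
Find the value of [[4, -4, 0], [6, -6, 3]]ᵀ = [[4, 6], [-4, -6], [0, 3]]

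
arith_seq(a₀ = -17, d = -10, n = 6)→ a_0 = -17 + 0*-10 = -17
a_1 = -17 + 1*-10 = -27
a_2 = -17 + 2*-10 = -37
...
= [-17, -27, -37, -47, -57, -67]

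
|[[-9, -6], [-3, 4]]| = (-9)*(4) - (-6)*(-3)
= -54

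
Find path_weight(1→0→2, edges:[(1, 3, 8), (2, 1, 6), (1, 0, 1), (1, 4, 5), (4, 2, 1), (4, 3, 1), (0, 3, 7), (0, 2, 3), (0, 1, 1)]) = 4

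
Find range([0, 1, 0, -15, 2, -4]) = 17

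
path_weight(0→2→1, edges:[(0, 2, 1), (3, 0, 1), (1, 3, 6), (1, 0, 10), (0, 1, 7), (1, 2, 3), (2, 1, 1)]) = w(0→2)=1 + w(2→1)=1
= 2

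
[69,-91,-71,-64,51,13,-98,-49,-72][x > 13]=[69, 51]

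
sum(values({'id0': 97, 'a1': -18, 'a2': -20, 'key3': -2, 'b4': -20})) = 97 + (-18) + (-20) + (-2) + (-20)
= 37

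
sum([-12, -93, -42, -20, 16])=(-12) + (-93) + (-42) + (-20) + 16
= -151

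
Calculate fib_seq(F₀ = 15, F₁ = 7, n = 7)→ F_2 = F_1 + F_0 = 22
F_3 = F_2 + F_1 = 29
F_4 = F_3 + F_2 = 51
...
= [15, 7, 22, 29, 51, 80, 131]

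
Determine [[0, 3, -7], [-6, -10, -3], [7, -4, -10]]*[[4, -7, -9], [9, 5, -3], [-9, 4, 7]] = [[90, -13, -58], [-87, -20, 63], [82, -109, -121]]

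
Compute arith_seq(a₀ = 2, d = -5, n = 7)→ a_0 = 2 + 0*-5 = 2
a_1 = 2 + 1*-5 = -3
a_2 = 2 + 2*-5 = -8
...
= [2, -3, -8, -13, -18, -23, -28]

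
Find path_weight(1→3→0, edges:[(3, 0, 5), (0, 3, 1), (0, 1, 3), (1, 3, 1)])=w(1→3)=1 + w(3→0)=5
= 6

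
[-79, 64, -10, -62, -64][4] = -64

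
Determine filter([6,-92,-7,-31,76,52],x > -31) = [6, -7, 76, 52]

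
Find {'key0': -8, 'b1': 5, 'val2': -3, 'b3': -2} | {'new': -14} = {'key0': -8, 'b1': 5, 'val2': -3, 'b3': -2, 'new': -14}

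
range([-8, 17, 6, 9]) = 25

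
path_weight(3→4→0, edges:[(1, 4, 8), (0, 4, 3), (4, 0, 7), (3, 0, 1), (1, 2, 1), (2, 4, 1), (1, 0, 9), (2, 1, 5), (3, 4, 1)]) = 8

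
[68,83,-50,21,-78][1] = 83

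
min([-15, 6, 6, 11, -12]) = -15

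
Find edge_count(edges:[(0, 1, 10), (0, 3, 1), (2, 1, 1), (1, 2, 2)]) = 4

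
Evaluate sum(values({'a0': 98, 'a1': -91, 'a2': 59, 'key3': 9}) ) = 98 + (-91) + 59 + 9
= 75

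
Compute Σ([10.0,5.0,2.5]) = 10.0 + 5.0 + 2.5
= 17.5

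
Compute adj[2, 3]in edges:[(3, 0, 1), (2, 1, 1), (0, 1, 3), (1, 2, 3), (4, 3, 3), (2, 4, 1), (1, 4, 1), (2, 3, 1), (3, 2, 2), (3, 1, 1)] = 1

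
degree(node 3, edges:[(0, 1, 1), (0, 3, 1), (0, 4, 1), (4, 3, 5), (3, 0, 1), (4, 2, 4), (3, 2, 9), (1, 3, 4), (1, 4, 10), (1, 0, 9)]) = 5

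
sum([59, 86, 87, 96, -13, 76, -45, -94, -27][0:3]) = slice → [59, 86, 87]
59 + 86 + 87
= 232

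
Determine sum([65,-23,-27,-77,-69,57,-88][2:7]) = -204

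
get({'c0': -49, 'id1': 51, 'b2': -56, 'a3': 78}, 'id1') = 51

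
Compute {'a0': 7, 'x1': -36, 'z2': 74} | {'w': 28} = {'a0': 7, 'x1': -36, 'z2': 74, 'w': 28}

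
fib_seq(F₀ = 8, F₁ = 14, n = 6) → F_2 = F_1 + F_0 = 22
F_3 = F_2 + F_1 = 36
F_4 = F_3 + F_2 = 58
...
= [8, 14, 22, 36, 58, 94]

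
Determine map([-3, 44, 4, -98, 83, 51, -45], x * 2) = -3*2=-6, 44*2=88, 4*2=8, -98*2=-196, 83*2=166, 51*2=102, -45*2=-90
= [-6, 88, 8, -196, 166, 102, -90]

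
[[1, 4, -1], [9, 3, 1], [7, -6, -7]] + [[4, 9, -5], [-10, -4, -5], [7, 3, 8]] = [[5, 13, -6], [-1, -1, -4], [14, -3, 1]]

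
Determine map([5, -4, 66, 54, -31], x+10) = 5+10=15, -4+10=6, 66+10=76, 54+10=64, -31+10=-21
= [15, 6, 76, 64, -21]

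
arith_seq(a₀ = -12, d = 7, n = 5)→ [-12, -5, 2, 9, 16]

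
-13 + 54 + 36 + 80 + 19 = 176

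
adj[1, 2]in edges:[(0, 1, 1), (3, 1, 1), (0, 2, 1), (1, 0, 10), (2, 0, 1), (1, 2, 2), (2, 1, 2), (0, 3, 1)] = 2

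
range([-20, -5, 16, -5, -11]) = 36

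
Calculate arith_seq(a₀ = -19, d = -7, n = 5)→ a_0 = -19 + 0*-7 = -19
a_1 = -19 + 1*-7 = -26
a_2 = -19 + 2*-7 = -33
...
= [-19, -26, -33, -40, -47]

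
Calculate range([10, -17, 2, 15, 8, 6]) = 32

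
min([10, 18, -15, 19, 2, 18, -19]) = -19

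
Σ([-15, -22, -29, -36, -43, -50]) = -195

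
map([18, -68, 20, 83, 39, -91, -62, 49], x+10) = [28, -58, 30, 93, 49, -81, -52, 59]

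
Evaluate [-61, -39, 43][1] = -39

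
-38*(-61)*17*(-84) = -3310104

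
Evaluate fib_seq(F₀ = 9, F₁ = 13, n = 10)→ [9, 13, 22, 35, 57, 92, 149, 241, 390, 631]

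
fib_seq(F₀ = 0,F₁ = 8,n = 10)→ [0, 8, 8, 16, 24, 40, 64, 104, 168, 272]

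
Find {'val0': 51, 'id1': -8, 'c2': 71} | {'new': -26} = {'val0': 51, 'id1': -8, 'c2': 71, 'new': -26}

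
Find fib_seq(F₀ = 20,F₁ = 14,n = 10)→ [20, 14, 34, 48, 82, 130, 212, 342, 554, 896]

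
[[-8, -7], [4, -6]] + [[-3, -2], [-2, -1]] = [[-11, -9], [2, -7]]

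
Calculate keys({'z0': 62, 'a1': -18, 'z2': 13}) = ['z0', 'a1', 'z2']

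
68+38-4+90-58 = 134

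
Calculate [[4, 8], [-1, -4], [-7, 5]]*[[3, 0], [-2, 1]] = [[-4, 8], [5, -4], [-31, 5]]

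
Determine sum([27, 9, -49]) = 27 + 9 + (-49)
= -13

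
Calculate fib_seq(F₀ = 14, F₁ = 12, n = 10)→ [14, 12, 26, 38, 64, 102, 166, 268, 434, 702]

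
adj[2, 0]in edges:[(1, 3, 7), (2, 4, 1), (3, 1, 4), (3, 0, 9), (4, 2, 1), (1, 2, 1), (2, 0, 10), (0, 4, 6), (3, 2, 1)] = 10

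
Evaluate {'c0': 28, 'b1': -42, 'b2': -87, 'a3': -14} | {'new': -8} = {'c0': 28, 'b1': -42, 'b2': -87, 'a3': -14, 'new': -8}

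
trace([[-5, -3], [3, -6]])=-11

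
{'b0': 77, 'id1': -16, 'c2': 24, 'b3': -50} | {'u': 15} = {'b0': 77, 'id1': -16, 'c2': 24, 'b3': -50, 'u': 15}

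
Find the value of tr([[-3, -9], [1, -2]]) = -5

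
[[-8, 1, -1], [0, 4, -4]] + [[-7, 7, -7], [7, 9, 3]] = [[-15, 8, -8], [7, 13, -1]]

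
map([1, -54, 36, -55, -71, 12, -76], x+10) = 1+10=11, -54+10=-44, 36+10=46, -55+10=-45, -71+10=-61, 12+10=22, -76+10=-66
= [11, -44, 46, -45, -61, 22, -66]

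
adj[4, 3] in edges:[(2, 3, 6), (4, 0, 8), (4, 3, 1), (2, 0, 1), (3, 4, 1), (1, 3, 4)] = 1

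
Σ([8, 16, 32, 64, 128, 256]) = 504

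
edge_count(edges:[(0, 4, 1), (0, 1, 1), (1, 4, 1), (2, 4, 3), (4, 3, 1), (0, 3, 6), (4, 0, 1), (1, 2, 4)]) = 8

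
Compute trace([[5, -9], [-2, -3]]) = 2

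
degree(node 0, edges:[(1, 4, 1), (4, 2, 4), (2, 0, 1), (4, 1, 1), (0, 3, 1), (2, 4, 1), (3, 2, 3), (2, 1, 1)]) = 2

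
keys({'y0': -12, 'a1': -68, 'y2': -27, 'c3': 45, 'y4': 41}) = ['y0', 'a1', 'y2', 'c3', 'y4']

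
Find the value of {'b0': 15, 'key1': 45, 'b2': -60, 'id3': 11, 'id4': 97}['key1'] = 45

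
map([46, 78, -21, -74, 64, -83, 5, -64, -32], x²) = [2116, 6084, 441, 5476, 4096, 6889, 25, 4096, 1024]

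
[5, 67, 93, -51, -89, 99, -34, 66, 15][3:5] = [-51, -89]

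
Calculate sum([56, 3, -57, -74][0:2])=slice → [56, 3]
56 + 3
= 59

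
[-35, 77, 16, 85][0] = -35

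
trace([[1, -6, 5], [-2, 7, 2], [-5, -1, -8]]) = diagonal: 1 + 7 + (-8)
= 0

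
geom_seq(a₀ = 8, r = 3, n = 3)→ a_0 = 8*3^0 = 8
a_1 = 8*3^1 = 24
a_2 = 8*3^2 = 72
= [8, 24, 72]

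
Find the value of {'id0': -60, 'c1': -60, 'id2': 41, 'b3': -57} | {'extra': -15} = {'id0': -60, 'c1': -60, 'id2': 41, 'b3': -57, 'extra': -15}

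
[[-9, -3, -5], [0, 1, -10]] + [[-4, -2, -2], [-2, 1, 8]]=[[-13, -5, -7], [-2, 2, -2]]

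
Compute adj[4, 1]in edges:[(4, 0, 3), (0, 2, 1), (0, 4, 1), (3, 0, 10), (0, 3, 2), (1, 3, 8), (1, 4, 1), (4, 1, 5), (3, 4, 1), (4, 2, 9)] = 5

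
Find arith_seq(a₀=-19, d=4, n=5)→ a_0 = -19 + 0*4 = -19
a_1 = -19 + 1*4 = -15
a_2 = -19 + 2*4 = -11
...
= [-19, -15, -11, -7, -3]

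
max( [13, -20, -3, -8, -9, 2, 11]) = 13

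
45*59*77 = 204435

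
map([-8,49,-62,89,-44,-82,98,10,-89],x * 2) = -8*2=-16, 49*2=98, -62*2=-124, 89*2=178, -44*2=-88, -82*2=-164, 98*2=196, 10*2=20, -89*2=-178
= [-16, 98, -124, 178, -88, -164, 196, 20, -178]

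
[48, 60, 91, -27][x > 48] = keep x where x > 48: 48✗, 60✓, 91✓, -27✗
= [60, 91]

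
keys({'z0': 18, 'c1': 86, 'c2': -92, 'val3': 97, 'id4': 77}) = ['z0', 'c1', 'c2', 'val3', 'id4']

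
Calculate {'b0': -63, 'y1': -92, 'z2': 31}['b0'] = -63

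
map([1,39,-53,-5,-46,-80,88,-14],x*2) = 1*2=2, 39*2=78, -53*2=-106, -5*2=-10, -46*2=-92, -80*2=-160, 88*2=176, -14*2=-28
= [2, 78, -106, -10, -92, -160, 176, -28]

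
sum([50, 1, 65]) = 50 + 1 + 65
= 116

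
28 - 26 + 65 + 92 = 159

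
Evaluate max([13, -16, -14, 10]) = 13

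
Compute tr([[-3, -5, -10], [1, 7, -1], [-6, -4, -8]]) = -4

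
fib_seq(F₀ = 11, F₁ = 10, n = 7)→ [11, 10, 21, 31, 52, 83, 135]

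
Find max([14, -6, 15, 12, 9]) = 15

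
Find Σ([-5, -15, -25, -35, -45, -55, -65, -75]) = (-5) + (-15) + (-25) + (-35) + (-45) + (-55) + (-65) + (-75)
= -320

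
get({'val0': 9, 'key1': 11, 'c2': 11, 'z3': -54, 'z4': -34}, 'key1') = 11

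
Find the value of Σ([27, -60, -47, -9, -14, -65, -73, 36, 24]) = -181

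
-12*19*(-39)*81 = 720252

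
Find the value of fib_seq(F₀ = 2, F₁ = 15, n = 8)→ [2, 15, 17, 32, 49, 81, 130, 211]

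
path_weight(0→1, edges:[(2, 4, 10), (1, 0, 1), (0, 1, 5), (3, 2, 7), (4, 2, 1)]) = 5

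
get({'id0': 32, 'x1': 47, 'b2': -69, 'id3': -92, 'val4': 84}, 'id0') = 32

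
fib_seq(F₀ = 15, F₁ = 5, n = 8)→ [15, 5, 20, 25, 45, 70, 115, 185]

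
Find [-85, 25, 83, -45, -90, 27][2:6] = [83, -45, -90, 27]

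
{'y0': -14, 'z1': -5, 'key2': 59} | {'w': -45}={'y0': -14, 'z1': -5, 'key2': 59, 'w': -45}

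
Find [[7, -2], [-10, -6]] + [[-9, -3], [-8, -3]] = [[-2, -5], [-18, -9]]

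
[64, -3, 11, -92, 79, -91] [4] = 79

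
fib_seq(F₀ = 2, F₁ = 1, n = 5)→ [2, 1, 3, 4, 7]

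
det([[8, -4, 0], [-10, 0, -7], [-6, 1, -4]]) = 48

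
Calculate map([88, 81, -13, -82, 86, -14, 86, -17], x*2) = [176, 162, -26, -164, 172, -28, 172, -34]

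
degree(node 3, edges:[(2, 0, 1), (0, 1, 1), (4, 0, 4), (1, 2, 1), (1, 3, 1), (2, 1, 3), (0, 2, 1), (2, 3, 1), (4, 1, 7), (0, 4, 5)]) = 2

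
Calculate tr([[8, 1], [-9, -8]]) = 0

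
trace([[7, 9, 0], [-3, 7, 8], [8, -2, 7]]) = 21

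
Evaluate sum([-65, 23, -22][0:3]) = slice → [-65, 23, -22]
(-65) + 23 + (-22)
= -64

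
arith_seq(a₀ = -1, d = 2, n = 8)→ a_0 = -1 + 0*2 = -1
a_1 = -1 + 1*2 = 1
a_2 = -1 + 2*2 = 3
...
= [-1, 1, 3, 5, 7, 9, 11, 13]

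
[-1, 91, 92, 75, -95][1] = 91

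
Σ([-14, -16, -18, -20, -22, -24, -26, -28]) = -168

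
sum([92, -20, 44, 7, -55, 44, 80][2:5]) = slice → [44, 7, -55]
44 + 7 + (-55)
= -4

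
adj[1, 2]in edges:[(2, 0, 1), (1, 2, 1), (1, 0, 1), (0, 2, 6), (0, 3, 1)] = 1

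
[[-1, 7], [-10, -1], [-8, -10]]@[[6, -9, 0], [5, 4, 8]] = [[29, 37, 56], [-65, 86, -8], [-98, 32, -80]]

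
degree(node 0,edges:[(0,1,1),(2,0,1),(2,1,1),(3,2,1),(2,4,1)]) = incident: (0,1), (2,0)
= 2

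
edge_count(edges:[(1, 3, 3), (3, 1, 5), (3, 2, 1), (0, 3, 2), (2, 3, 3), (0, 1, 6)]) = 6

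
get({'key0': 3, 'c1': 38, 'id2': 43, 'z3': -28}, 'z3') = -28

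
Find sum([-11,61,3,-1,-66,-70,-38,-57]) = -179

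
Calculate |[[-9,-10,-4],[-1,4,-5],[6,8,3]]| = (1)*(-9)*det([[4, -5], [8, 3]]) + (-1)*(-10)*det([[-1, -5], [6, 3]]) + (1)*(-4)*det([[-1, 4], [6, 8]])
= -468 + 270 + 128
= -70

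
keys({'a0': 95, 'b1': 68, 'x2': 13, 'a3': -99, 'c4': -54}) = ['a0', 'b1', 'x2', 'a3', 'c4']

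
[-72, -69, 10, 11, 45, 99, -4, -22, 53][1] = -69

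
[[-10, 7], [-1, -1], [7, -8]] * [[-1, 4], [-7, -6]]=[[-39, -82], [8, 2], [49, 76]]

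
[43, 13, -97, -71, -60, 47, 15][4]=-60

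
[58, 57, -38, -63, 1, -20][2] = -38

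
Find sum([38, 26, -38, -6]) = 20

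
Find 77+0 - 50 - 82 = -55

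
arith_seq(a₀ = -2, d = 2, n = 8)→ a_0 = -2 + 0*2 = -2
a_1 = -2 + 1*2 = 0
a_2 = -2 + 2*2 = 2
...
= [-2, 0, 2, 4, 6, 8, 10, 12]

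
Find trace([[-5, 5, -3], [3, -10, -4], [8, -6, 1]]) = diagonal: (-5) + (-10) + 1
= -14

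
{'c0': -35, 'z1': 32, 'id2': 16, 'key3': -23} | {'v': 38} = {'c0': -35, 'z1': 32, 'id2': 16, 'key3': -23, 'v': 38}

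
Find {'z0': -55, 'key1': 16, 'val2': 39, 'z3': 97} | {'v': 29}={'z0': -55, 'key1': 16, 'val2': 39, 'z3': 97, 'v': 29}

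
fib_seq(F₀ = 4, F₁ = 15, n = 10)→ [4, 15, 19, 34, 53, 87, 140, 227, 367, 594]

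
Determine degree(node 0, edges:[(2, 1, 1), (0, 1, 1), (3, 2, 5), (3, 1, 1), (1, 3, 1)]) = 1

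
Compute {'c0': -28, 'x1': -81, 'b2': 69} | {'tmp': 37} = {'c0': -28, 'x1': -81, 'b2': 69, 'tmp': 37}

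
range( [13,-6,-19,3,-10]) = 32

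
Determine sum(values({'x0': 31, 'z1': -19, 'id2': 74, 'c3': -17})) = 31 + (-19) + 74 + (-17)
= 69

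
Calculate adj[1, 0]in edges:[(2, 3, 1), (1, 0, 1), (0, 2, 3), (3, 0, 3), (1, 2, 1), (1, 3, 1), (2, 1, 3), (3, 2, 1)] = 1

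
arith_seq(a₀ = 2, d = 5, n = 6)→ [2, 7, 12, 17, 22, 27]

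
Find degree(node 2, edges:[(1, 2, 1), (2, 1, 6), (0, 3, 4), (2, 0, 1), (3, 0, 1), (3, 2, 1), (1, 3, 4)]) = incident: (1,2), (2,1), (2,0), (3,2)
= 4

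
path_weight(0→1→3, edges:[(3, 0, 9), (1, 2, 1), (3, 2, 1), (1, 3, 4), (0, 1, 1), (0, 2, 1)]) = 5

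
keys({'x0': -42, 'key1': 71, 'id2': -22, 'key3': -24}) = ['x0', 'key1', 'id2', 'key3']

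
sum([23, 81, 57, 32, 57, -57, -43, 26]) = 176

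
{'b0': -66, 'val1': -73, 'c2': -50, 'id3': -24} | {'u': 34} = {'b0': -66, 'val1': -73, 'c2': -50, 'id3': -24, 'u': 34}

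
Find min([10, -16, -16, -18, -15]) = -18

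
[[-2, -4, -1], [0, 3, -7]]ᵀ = [[-2, 0], [-4, 3], [-1, -7]]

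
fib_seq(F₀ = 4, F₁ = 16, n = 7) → F_2 = F_1 + F_0 = 20
F_3 = F_2 + F_1 = 36
F_4 = F_3 + F_2 = 56
...
= [4, 16, 20, 36, 56, 92, 148]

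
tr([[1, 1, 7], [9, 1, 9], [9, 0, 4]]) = diagonal: 1 + 1 + 4
= 6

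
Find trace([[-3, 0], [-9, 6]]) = 3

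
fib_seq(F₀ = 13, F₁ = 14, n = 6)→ [13, 14, 27, 41, 68, 109]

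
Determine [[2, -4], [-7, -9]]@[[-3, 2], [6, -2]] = C[0][0] = (2)*(-3) + (-4)*(6) = -30
C[0][1] = (2)*(2) + (-4)*(-2) = 12
C[1][0] = (-7)*(-3) + (-9)*(6) = -33
C[1][1] = (-7)*(2) + (-9)*(-2) = 4
= [[-30, 12], [-33, 4]]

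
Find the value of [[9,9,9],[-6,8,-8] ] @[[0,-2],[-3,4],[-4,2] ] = [[-63, 36], [8, 28]]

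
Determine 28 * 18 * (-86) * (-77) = 3337488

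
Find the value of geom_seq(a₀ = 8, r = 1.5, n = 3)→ a_0 = 8*1.5^0 = 8.0
a_1 = 8*1.5^1 = 12.0
a_2 = 8*1.5^2 = 18.0
= [8.0, 12.0, 18.0]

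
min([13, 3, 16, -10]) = -10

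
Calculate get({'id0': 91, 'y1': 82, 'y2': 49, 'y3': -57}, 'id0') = 91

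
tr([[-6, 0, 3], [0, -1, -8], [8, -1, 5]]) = diagonal: (-6) + (-1) + 5
= -2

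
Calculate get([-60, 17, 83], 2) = 83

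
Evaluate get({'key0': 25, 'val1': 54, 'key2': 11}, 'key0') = 25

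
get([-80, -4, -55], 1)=-4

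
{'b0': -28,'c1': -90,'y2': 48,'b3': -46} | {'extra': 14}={'b0': -28, 'c1': -90, 'y2': 48, 'b3': -46, 'extra': 14}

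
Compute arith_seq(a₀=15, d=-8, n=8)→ a_0 = 15 + 0*-8 = 15
a_1 = 15 + 1*-8 = 7
a_2 = 15 + 2*-8 = -1
...
= [15, 7, -1, -9, -17, -25, -33, -41]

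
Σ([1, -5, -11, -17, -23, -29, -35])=1 + (-5) + (-11) + (-17) + (-23) + (-29) + (-35)
= -119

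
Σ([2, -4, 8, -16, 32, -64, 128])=86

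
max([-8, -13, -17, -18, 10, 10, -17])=10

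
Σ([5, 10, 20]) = 35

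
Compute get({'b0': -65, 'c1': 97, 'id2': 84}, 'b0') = -65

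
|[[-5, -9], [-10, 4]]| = (-5)*(4) - (-9)*(-10)
= -110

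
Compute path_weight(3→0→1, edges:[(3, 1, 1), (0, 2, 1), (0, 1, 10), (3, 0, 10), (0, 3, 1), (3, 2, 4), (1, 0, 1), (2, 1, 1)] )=w(3→0)=10 + w(0→1)=10
= 20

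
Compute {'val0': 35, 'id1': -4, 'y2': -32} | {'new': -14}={'val0': 35, 'id1': -4, 'y2': -32, 'new': -14}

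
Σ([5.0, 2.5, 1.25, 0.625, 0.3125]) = 5.0 + 2.5 + 1.25 + 0.625 + 0.3125
= 9.6875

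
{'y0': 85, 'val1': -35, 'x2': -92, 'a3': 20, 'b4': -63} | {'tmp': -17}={'y0': 85, 'val1': -35, 'x2': -92, 'a3': 20, 'b4': -63, 'tmp': -17}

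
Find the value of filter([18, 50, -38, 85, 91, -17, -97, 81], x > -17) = [18, 50, 85, 91, 81]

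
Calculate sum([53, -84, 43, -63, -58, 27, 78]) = -4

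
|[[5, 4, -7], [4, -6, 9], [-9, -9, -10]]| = (1)*(5)*det([[-6, 9], [-9, -10]]) + (-1)*(4)*det([[4, 9], [-9, -10]]) + (1)*(-7)*det([[4, -6], [-9, -9]])
= 705 + -164 + 630
= 1171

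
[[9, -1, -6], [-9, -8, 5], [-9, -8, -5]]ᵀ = [[9, -9, -9], [-1, -8, -8], [-6, 5, -5]]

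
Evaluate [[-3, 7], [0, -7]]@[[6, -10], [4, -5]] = [[10, -5], [-28, 35]]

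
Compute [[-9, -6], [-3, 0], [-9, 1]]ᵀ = [[-9, -3, -9], [-6, 0, 1]]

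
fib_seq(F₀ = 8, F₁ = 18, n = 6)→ [8, 18, 26, 44, 70, 114]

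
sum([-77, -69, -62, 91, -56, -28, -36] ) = -237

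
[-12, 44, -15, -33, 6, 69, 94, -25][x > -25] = [-12, 44, -15, 6, 69, 94]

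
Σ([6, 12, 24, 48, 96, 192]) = 378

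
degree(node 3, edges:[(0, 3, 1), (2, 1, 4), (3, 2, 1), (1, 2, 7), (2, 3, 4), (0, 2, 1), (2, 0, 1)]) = incident: (0,3), (3,2), (2,3)
= 3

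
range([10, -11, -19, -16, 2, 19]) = 38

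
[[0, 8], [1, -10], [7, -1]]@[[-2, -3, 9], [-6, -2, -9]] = C[0][0] = (0)*(-2) + (8)*(-6) = -48
C[0][1] = (0)*(-3) + (8)*(-2) = -16
C[0][2] = (0)*(9) + (8)*(-9) = -72
C[1][0] = (1)*(-2) + (-10)*(-6) = 58
C[1][1] = (1)*(-3) + (-10)*(-2) = 17
C[1][2] = (1)*(9) + (-10)*(-9) = 99
... (3 more cells)
= [[-48, -16, -72], [58, 17, 99], [-8, -19, 72]]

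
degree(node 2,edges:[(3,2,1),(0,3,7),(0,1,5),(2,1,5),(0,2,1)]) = incident: (3,2), (2,1), (0,2)
= 3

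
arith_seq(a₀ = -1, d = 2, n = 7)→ [-1, 1, 3, 5, 7, 9, 11]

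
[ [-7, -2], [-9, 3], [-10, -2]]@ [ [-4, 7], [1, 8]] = C[0][0] = (-7)*(-4) + (-2)*(1) = 26
C[0][1] = (-7)*(7) + (-2)*(8) = -65
C[1][0] = (-9)*(-4) + (3)*(1) = 39
C[1][1] = (-9)*(7) + (3)*(8) = -39
C[2][0] = (-10)*(-4) + (-2)*(1) = 38
C[2][1] = (-10)*(7) + (-2)*(8) = -86
= [[26, -65], [39, -39], [38, -86]]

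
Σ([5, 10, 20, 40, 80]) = 5 + 10 + 20 + 40 + 80
= 155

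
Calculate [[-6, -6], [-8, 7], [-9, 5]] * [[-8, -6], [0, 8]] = C[0][0] = (-6)*(-8) + (-6)*(0) = 48
C[0][1] = (-6)*(-6) + (-6)*(8) = -12
C[1][0] = (-8)*(-8) + (7)*(0) = 64
C[1][1] = (-8)*(-6) + (7)*(8) = 104
C[2][0] = (-9)*(-8) + (5)*(0) = 72
C[2][1] = (-9)*(-6) + (5)*(8) = 94
= [[48, -12], [64, 104], [72, 94]]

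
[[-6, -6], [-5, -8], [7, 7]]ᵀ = [[-6, -5, 7], [-6, -8, 7]]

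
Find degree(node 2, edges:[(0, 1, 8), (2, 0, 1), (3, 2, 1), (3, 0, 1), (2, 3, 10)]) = 3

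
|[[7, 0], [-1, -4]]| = (7)*(-4) - (0)*(-1)
= -28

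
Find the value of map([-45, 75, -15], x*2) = [-90, 150, -30]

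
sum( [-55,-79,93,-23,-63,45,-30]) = (-55) + (-79) + 93 + (-23) + (-63) + 45 + (-30)
= -112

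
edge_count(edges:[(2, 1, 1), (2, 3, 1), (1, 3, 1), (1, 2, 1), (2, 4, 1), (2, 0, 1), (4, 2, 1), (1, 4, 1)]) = 8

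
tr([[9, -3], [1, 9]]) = 18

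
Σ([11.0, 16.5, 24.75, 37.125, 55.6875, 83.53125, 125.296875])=353.890625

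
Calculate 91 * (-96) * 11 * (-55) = 5285280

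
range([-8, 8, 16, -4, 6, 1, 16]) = 24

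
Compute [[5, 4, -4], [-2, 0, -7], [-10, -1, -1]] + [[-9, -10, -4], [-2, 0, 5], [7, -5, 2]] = [[-4, -6, -8], [-4, 0, -2], [-3, -6, 1]]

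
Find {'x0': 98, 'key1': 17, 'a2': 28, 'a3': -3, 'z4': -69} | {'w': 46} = {'x0': 98, 'key1': 17, 'a2': 28, 'a3': -3, 'z4': -69, 'w': 46}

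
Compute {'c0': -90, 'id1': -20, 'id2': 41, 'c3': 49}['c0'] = -90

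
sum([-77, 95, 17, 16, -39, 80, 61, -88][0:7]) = 153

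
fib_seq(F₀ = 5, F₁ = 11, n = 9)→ [5, 11, 16, 27, 43, 70, 113, 183, 296]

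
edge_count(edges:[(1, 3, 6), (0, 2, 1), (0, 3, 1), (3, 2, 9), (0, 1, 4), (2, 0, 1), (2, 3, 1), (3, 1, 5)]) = 8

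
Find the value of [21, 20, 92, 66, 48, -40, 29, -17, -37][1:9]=[20, 92, 66, 48, -40, 29, -17, -37]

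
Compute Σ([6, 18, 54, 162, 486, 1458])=2184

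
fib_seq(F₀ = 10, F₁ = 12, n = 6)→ [10, 12, 22, 34, 56, 90]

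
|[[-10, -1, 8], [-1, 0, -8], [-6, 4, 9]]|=-409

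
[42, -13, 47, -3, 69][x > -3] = keep x where x > -3: 42✓, -13✗, 47✓, -3✗, 69✓
= [42, 47, 69]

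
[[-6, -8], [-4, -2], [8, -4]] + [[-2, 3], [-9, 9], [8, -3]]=[[-8, -5], [-13, 7], [16, -7]]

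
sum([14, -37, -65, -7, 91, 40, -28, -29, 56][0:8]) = -21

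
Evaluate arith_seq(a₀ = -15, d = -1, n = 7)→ a_0 = -15 + 0*-1 = -15
a_1 = -15 + 1*-1 = -16
a_2 = -15 + 2*-1 = -17
...
= [-15, -16, -17, -18, -19, -20, -21]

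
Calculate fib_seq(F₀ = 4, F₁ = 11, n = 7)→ F_2 = F_1 + F_0 = 15
F_3 = F_2 + F_1 = 26
F_4 = F_3 + F_2 = 41
...
= [4, 11, 15, 26, 41, 67, 108]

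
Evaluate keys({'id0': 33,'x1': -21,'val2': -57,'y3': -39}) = ['id0', 'x1', 'val2', 'y3']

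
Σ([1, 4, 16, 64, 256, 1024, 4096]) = 5461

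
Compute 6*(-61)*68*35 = -871080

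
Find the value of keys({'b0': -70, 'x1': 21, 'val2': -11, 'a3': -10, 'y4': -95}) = ['b0', 'x1', 'val2', 'a3', 'y4']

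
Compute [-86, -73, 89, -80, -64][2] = 89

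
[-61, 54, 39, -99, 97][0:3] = [-61, 54, 39]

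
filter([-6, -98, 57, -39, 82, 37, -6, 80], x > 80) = [82]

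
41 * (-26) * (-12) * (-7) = -89544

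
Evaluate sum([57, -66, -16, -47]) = -72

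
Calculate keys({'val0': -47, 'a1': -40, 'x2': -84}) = ['val0', 'a1', 'x2']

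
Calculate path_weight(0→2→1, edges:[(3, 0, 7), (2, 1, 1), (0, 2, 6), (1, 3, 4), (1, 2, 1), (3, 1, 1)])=w(0→2)=6 + w(2→1)=1
= 7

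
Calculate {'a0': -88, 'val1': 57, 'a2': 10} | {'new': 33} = {'a0': -88, 'val1': 57, 'a2': 10, 'new': 33}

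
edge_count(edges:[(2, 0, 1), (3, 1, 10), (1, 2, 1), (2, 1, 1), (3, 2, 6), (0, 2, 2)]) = 6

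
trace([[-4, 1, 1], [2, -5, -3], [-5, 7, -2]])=diagonal: (-4) + (-5) + (-2)
= -11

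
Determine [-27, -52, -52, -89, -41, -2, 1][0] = -27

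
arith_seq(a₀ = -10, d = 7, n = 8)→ [-10, -3, 4, 11, 18, 25, 32, 39]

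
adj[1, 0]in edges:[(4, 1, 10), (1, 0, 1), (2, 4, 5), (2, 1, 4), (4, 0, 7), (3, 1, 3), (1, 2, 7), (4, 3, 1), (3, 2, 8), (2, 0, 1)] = 1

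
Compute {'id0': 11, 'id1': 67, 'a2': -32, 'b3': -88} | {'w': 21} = {'id0': 11, 'id1': 67, 'a2': -32, 'b3': -88, 'w': 21}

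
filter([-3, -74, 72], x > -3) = [72]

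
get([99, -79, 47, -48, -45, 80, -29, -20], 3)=-48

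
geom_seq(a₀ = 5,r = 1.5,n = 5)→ a_0 = 5*1.5^0 = 5.0
a_1 = 5*1.5^1 = 7.5
a_2 = 5*1.5^2 = 11.25
...
= [5.0, 7.5, 11.25, 16.875, 25.3125]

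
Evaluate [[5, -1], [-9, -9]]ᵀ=[[5, -9], [-1, -9]]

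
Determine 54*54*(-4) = -11664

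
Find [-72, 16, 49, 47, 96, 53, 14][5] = 53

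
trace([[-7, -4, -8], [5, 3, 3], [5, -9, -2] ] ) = diagonal: (-7) + 3 + (-2)
= -6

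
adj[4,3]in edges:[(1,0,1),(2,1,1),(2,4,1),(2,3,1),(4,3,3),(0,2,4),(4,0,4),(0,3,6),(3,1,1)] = 3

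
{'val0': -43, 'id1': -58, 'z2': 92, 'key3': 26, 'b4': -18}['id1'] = -58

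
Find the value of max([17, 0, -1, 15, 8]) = 17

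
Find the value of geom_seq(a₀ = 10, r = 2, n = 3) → a_0 = 10*2^0 = 10
a_1 = 10*2^1 = 20
a_2 = 10*2^2 = 40
= [10, 20, 40]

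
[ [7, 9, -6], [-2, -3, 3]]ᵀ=[[7, -2], [9, -3], [-6, 3]]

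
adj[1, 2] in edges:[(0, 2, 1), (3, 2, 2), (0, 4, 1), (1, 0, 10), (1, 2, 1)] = 1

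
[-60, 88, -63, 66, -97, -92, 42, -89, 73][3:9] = [66, -97, -92, 42, -89, 73]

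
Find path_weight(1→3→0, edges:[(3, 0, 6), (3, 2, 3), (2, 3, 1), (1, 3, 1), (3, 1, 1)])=7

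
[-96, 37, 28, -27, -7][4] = -7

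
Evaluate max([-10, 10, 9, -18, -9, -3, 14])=14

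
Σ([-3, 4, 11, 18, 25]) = (-3) + 4 + 11 + 18 + 25
= 55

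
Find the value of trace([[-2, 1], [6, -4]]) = diagonal: (-2) + (-4)
= -6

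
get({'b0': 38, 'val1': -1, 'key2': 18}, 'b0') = 38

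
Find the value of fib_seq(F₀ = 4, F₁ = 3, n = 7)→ F_2 = F_1 + F_0 = 7
F_3 = F_2 + F_1 = 10
F_4 = F_3 + F_2 = 17
...
= [4, 3, 7, 10, 17, 27, 44]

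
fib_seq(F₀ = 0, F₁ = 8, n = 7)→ F_2 = F_1 + F_0 = 8
F_3 = F_2 + F_1 = 16
F_4 = F_3 + F_2 = 24
...
= [0, 8, 8, 16, 24, 40, 64]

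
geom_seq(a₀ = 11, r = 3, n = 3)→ [11, 33, 99]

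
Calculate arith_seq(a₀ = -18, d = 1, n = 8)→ a_0 = -18 + 0*1 = -18
a_1 = -18 + 1*1 = -17
a_2 = -18 + 2*1 = -16
...
= [-18, -17, -16, -15, -14, -13, -12, -11]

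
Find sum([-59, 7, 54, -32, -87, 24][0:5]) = slice → [-59, 7, 54, -32, -87]
(-59) + 7 + 54 + (-32) + (-87)
= -117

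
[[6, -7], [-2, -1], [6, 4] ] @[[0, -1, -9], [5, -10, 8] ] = [[-35, 64, -110], [-5, 12, 10], [20, -46, -22]]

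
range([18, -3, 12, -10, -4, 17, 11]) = 28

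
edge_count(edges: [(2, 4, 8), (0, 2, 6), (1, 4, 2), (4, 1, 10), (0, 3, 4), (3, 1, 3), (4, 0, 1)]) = 7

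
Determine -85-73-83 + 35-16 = -222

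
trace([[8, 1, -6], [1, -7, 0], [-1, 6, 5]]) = 6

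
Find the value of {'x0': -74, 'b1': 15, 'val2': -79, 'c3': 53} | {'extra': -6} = {'x0': -74, 'b1': 15, 'val2': -79, 'c3': 53, 'extra': -6}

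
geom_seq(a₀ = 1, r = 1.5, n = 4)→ a_0 = 1*1.5^0 = 1.0
a_1 = 1*1.5^1 = 1.5
a_2 = 1*1.5^2 = 2.25
...
= [1.0, 1.5, 2.25, 3.375]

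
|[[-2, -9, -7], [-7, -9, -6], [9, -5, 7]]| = (1)*(-2)*det([[-9, -6], [-5, 7]]) + (-1)*(-9)*det([[-7, -6], [9, 7]]) + (1)*(-7)*det([[-7, -9], [9, -5]])
= 186 + 45 + -812
= -581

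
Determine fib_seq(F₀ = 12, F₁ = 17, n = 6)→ F_2 = F_1 + F_0 = 29
F_3 = F_2 + F_1 = 46
F_4 = F_3 + F_2 = 75
...
= [12, 17, 29, 46, 75, 121]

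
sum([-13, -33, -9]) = -55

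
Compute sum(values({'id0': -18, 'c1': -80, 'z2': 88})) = -10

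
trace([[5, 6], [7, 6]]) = 11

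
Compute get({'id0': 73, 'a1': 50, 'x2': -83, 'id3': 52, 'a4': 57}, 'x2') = -83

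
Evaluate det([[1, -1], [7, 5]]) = (1)*(5) - (-1)*(7)
= 12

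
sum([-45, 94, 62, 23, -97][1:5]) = 82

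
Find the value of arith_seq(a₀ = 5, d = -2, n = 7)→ a_0 = 5 + 0*-2 = 5
a_1 = 5 + 1*-2 = 3
a_2 = 5 + 2*-2 = 1
...
= [5, 3, 1, -1, -3, -5, -7]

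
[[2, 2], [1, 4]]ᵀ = [[2, 1], [2, 4]]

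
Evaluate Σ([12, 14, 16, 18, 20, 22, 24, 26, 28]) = 180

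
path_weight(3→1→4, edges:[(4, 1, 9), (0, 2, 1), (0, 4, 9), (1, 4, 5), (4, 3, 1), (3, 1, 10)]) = w(3→1)=10 + w(1→4)=5
= 15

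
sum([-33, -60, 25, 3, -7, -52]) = -124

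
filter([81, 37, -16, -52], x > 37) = keep x where x > 37: 81✓, 37✗, -16✗, -52✗
= [81]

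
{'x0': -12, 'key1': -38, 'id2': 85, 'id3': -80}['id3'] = -80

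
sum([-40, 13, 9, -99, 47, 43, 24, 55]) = 52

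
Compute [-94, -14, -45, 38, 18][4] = 18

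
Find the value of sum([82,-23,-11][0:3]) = slice → [82, -23, -11]
82 + (-23) + (-11)
= 48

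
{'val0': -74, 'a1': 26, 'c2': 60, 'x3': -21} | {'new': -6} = {'val0': -74, 'a1': 26, 'c2': 60, 'x3': -21, 'new': -6}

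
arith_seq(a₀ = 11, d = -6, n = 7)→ a_0 = 11 + 0*-6 = 11
a_1 = 11 + 1*-6 = 5
a_2 = 11 + 2*-6 = -1
...
= [11, 5, -1, -7, -13, -19, -25]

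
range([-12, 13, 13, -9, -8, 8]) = 25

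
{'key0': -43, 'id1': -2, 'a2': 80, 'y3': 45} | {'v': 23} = {'key0': -43, 'id1': -2, 'a2': 80, 'y3': 45, 'v': 23}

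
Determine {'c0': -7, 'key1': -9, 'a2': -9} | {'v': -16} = {'c0': -7, 'key1': -9, 'a2': -9, 'v': -16}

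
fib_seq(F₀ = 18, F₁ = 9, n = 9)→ F_2 = F_1 + F_0 = 27
F_3 = F_2 + F_1 = 36
F_4 = F_3 + F_2 = 63
...
= [18, 9, 27, 36, 63, 99, 162, 261, 423]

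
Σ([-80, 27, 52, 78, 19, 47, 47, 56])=(-80) + 27 + 52 + 78 + 19 + 47 + 47 + 56
= 246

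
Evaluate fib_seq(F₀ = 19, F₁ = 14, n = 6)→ [19, 14, 33, 47, 80, 127]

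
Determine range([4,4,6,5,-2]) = 8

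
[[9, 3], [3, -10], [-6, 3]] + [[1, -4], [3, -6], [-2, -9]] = [[10, -1], [6, -16], [-8, -6]]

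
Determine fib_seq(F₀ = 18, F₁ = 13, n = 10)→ [18, 13, 31, 44, 75, 119, 194, 313, 507, 820]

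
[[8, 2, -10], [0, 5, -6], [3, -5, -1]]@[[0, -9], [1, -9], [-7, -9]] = C[0][0] = (8)*(0) + (2)*(1) + (-10)*(-7) = 72
C[0][1] = (8)*(-9) + (2)*(-9) + (-10)*(-9) = 0
C[1][0] = (0)*(0) + (5)*(1) + (-6)*(-7) = 47
C[1][1] = (0)*(-9) + (5)*(-9) + (-6)*(-9) = 9
C[2][0] = (3)*(0) + (-5)*(1) + (-1)*(-7) = 2
C[2][1] = (3)*(-9) + (-5)*(-9) + (-1)*(-9) = 27
= [[72, 0], [47, 9], [2, 27]]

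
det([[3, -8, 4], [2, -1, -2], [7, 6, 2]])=250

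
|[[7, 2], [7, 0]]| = -14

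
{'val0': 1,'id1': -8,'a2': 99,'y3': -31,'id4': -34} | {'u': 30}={'val0': 1, 'id1': -8, 'a2': 99, 'y3': -31, 'id4': -34, 'u': 30}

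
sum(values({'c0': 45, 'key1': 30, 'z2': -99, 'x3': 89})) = 65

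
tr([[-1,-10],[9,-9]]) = -10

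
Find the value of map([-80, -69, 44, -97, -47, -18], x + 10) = -80+10=-70, -69+10=-59, 44+10=54, -97+10=-87, -47+10=-37, -18+10=-8
= [-70, -59, 54, -87, -37, -8]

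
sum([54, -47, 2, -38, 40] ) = 11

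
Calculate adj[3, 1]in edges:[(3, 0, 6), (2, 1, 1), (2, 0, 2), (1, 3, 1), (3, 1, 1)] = 1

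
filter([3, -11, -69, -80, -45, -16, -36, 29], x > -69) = keep x where x > -69: 3✓, -11✓, -69✗, -80✗, -45✓, -16✓, -36✓, 29✓
= [3, -11, -45, -16, -36, 29]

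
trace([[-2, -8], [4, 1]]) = -1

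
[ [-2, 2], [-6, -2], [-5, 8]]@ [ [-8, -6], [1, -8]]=[[18, -4], [46, 52], [48, -34]]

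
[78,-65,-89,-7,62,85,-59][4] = 62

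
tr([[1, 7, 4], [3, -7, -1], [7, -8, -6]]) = diagonal: 1 + (-7) + (-6)
= -12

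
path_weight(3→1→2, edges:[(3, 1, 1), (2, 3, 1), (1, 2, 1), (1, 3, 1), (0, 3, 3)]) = 2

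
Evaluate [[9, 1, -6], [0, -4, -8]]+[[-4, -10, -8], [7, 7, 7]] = [[5, -9, -14], [7, 3, -1]]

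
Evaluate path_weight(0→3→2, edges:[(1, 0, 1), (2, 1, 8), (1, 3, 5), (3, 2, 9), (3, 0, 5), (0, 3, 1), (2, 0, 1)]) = w(0→3)=1 + w(3→2)=9
= 10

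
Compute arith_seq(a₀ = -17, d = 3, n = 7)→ a_0 = -17 + 0*3 = -17
a_1 = -17 + 1*3 = -14
a_2 = -17 + 2*3 = -11
...
= [-17, -14, -11, -8, -5, -2, 1]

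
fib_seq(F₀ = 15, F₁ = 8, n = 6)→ F_2 = F_1 + F_0 = 23
F_3 = F_2 + F_1 = 31
F_4 = F_3 + F_2 = 54
...
= [15, 8, 23, 31, 54, 85]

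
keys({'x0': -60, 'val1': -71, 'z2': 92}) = ['x0', 'val1', 'z2']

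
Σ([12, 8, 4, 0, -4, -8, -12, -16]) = -16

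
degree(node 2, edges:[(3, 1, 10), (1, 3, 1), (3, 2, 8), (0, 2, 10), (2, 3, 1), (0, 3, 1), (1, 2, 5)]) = incident: (3,2), (0,2), (2,3), (1,2)
= 4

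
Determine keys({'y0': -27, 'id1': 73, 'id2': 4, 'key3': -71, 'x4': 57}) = ['y0', 'id1', 'id2', 'key3', 'x4']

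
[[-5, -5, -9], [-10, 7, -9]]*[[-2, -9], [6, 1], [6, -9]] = C[0][0] = (-5)*(-2) + (-5)*(6) + (-9)*(6) = -74
C[0][1] = (-5)*(-9) + (-5)*(1) + (-9)*(-9) = 121
C[1][0] = (-10)*(-2) + (7)*(6) + (-9)*(6) = 8
C[1][1] = (-10)*(-9) + (7)*(1) + (-9)*(-9) = 178
= [[-74, 121], [8, 178]]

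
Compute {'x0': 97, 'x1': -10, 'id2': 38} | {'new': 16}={'x0': 97, 'x1': -10, 'id2': 38, 'new': 16}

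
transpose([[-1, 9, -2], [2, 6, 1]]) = [[-1, 2], [9, 6], [-2, 1]]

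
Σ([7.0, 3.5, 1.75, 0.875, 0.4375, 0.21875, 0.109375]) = 13.890625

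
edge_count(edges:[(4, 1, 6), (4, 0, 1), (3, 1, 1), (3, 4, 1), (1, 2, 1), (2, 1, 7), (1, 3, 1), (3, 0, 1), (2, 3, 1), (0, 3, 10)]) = 10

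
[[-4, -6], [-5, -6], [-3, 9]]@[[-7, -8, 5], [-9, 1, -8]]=C[0][0] = (-4)*(-7) + (-6)*(-9) = 82
C[0][1] = (-4)*(-8) + (-6)*(1) = 26
C[0][2] = (-4)*(5) + (-6)*(-8) = 28
C[1][0] = (-5)*(-7) + (-6)*(-9) = 89
C[1][1] = (-5)*(-8) + (-6)*(1) = 34
C[1][2] = (-5)*(5) + (-6)*(-8) = 23
... (3 more cells)
= [[82, 26, 28], [89, 34, 23], [-60, 33, -87]]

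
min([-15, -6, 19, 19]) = -15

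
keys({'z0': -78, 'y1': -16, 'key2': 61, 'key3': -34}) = ['z0', 'y1', 'key2', 'key3']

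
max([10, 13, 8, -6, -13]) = 13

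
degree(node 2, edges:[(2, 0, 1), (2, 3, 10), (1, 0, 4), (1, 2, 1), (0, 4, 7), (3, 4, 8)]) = 3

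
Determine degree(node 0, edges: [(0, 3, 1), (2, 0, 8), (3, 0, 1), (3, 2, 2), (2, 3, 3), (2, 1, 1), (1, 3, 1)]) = incident: (0,3), (2,0), (3,0)
= 3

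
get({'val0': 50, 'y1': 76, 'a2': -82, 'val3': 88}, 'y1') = 76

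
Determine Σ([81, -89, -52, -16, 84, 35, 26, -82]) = 81 + (-89) + (-52) + (-16) + 84 + 35 + 26 + (-82)
= -13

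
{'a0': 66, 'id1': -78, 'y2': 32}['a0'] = 66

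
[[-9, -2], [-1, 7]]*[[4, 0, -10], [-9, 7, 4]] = [[-18, -14, 82], [-67, 49, 38]]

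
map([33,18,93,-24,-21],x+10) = [43, 28, 103, -14, -11]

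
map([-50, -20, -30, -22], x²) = (-50)²=2500, (-20)²=400, (-30)²=900, (-22)²=484
= [2500, 400, 900, 484]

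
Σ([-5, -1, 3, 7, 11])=15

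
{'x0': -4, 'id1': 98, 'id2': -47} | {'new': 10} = {'x0': -4, 'id1': 98, 'id2': -47, 'new': 10}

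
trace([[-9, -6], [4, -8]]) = -17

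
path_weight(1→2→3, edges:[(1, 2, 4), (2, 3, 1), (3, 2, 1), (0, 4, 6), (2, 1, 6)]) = 5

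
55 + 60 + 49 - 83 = 81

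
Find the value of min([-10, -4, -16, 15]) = -16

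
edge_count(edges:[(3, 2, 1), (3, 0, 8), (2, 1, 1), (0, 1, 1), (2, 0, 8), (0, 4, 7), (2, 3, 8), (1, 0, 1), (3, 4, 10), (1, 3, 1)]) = 10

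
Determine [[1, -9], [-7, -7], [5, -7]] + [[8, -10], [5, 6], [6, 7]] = [[9, -19], [-2, -1], [11, 0]]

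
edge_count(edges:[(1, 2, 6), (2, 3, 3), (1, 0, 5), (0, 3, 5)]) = 4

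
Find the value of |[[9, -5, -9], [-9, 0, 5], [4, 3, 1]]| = -37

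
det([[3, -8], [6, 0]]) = (3)*(0) - (-8)*(6)
= 48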